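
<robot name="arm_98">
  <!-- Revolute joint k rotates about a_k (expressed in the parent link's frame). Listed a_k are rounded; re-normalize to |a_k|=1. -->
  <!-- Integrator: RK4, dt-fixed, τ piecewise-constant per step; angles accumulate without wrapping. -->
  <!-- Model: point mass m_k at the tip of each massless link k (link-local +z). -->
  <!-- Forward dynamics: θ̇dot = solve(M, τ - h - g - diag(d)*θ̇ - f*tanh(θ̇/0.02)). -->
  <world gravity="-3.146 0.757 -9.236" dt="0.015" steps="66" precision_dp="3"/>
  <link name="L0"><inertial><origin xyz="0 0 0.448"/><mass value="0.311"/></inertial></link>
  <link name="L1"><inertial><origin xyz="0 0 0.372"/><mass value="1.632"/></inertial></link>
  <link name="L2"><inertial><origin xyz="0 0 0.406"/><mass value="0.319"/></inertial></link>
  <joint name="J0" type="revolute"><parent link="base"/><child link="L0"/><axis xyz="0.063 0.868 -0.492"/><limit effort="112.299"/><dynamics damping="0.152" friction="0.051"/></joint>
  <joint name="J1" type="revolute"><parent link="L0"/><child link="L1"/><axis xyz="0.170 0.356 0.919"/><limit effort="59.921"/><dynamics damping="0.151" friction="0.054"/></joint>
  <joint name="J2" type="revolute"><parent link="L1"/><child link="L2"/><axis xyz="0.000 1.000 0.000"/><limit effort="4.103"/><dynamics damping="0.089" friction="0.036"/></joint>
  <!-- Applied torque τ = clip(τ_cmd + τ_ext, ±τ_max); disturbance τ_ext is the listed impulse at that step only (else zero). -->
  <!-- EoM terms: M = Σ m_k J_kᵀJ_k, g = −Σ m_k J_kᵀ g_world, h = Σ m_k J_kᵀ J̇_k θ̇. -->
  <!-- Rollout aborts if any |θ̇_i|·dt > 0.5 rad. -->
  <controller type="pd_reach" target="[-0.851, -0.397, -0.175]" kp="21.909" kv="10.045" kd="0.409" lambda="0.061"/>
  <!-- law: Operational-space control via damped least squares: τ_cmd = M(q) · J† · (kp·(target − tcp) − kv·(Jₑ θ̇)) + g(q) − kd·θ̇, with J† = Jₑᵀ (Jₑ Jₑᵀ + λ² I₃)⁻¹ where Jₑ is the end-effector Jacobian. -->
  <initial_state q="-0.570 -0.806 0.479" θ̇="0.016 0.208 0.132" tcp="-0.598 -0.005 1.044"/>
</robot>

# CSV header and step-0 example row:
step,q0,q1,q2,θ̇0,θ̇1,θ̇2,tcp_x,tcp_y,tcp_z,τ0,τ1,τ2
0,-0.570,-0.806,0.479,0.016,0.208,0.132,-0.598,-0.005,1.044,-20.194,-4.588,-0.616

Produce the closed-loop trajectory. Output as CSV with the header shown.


step,q0,q1,q2,θ̇0,θ̇1,θ̇2,tcp_x,tcp_y,tcp_z,τ0,τ1,τ2
1,-0.572,-0.816,0.490,-0.261,-1.492,1.372,-0.598,-0.007,1.043,-14.238,-3.216,-0.880
2,-0.578,-0.846,0.516,-0.500,-2.530,2.001,-0.602,-0.010,1.038,-7.667,-2.122,-0.815
3,-0.586,-0.889,0.548,-0.685,-3.191,2.276,-0.608,-0.016,1.030,-1.273,-1.265,-0.606
4,-0.598,-0.941,0.583,-0.811,-3.639,2.351,-0.618,-0.022,1.020,4.469,-0.617,-0.352
5,-0.610,-0.998,0.618,-0.886,-3.962,2.321,-0.630,-0.028,1.008,9.350,-0.143,-0.105
6,-0.624,-1.059,0.652,-0.916,-4.207,2.244,-0.644,-0.035,0.993,13.319,0.194,0.111
7,-0.638,-1.123,0.685,-0.914,-4.395,2.155,-0.660,-0.041,0.978,16.398,0.431,0.287
8,-0.651,-1.190,0.717,-0.887,-4.533,2.070,-0.676,-0.047,0.961,18.646,0.597,0.422
9,-0.664,-1.259,0.747,-0.844,-4.621,1.996,-0.693,-0.052,0.943,20.138,0.716,0.520
10,-0.676,-1.329,0.777,-0.792,-4.660,1.936,-0.709,-0.057,0.924,20.963,0.804,0.586
11,-0.688,-1.399,0.805,-0.737,-4.647,1.889,-0.725,-0.060,0.906,21.225,0.870,0.627
12,-0.698,-1.468,0.833,-0.680,-4.585,1.850,-0.739,-0.064,0.887,21.030,0.919,0.648
13,-0.708,-1.536,0.861,-0.627,-4.477,1.819,-0.753,-0.066,0.868,20.488,0.954,0.653
14,-0.717,-1.602,0.888,-0.577,-4.329,1.791,-0.766,-0.068,0.849,19.701,0.973,0.646
15,-0.725,-1.666,0.915,-0.533,-4.149,1.767,-0.778,-0.070,0.831,18.763,0.978,0.630
16,-0.733,-1.726,0.941,-0.495,-3.945,1.743,-0.788,-0.071,0.813,17.750,0.968,0.606
17,-0.740,-1.784,0.967,-0.463,-3.724,1.721,-0.797,-0.072,0.796,16.725,0.946,0.578
18,-0.747,-1.838,0.993,-0.437,-3.494,1.699,-0.806,-0.073,0.779,15.734,0.912,0.545
19,-0.754,-1.889,1.018,-0.419,-3.261,1.676,-0.813,-0.074,0.763,14.809,0.870,0.510
20,-0.760,-1.936,1.043,-0.406,-3.031,1.654,-0.819,-0.075,0.747,13.971,0.819,0.472
21,-0.766,-1.980,1.067,-0.400,-2.808,1.630,-0.825,-0.076,0.732,13.229,0.764,0.433
22,-0.772,-2.020,1.092,-0.399,-2.594,1.606,-0.830,-0.078,0.717,12.588,0.706,0.394
23,-0.778,-2.058,1.116,-0.403,-2.393,1.580,-0.834,-0.080,0.702,12.046,0.645,0.356
24,-0.784,-2.092,1.139,-0.413,-2.205,1.552,-0.838,-0.082,0.688,11.599,0.584,0.319
25,-0.790,-2.124,1.162,-0.427,-2.031,1.522,-0.841,-0.085,0.674,11.239,0.524,0.283
26,-0.797,-2.153,1.185,-0.444,-1.871,1.491,-0.844,-0.088,0.661,10.958,0.464,0.249
27,-0.804,-2.180,1.207,-0.465,-1.724,1.457,-0.846,-0.091,0.647,10.749,0.406,0.217
28,-0.811,-2.205,1.228,-0.488,-1.590,1.421,-0.849,-0.094,0.634,10.604,0.349,0.188
29,-0.818,-2.228,1.249,-0.514,-1.468,1.383,-0.851,-0.098,0.621,10.514,0.294,0.161
30,-0.826,-2.249,1.270,-0.541,-1.356,1.343,-0.853,-0.102,0.607,10.474,0.240,0.138
31,-0.835,-2.269,1.290,-0.569,-1.255,1.301,-0.855,-0.106,0.594,10.476,0.187,0.117
32,-0.843,-2.287,1.309,-0.597,-1.163,1.257,-0.857,-0.111,0.581,10.514,0.136,0.098
33,-0.852,-2.304,1.327,-0.626,-1.079,1.213,-0.859,-0.116,0.568,10.583,0.086,0.083
34,-0.862,-2.319,1.345,-0.655,-1.003,1.167,-0.861,-0.120,0.555,10.678,0.036,0.070
35,-0.872,-2.334,1.362,-0.683,-0.934,1.120,-0.863,-0.125,0.541,10.795,-0.012,0.059
36,-0.883,-2.347,1.379,-0.710,-0.870,1.073,-0.864,-0.131,0.528,10.930,-0.059,0.051
37,-0.893,-2.360,1.395,-0.736,-0.813,1.025,-0.866,-0.136,0.515,11.079,-0.106,0.045
38,-0.905,-2.372,1.410,-0.761,-0.759,0.977,-0.868,-0.141,0.502,11.240,-0.152,0.041
39,-0.916,-2.383,1.424,-0.784,-0.711,0.930,-0.869,-0.147,0.488,11.410,-0.197,0.039
40,-0.928,-2.393,1.438,-0.806,-0.666,0.882,-0.871,-0.153,0.475,11.585,-0.241,0.038
41,-0.940,-2.403,1.450,-0.826,-0.625,0.835,-0.873,-0.158,0.462,11.764,-0.285,0.039
42,-0.953,-2.412,1.463,-0.844,-0.587,0.789,-0.874,-0.164,0.449,11.945,-0.328,0.042
43,-0.966,-2.421,1.474,-0.860,-0.553,0.744,-0.876,-0.170,0.435,12.127,-0.369,0.046
44,-0.979,-2.429,1.485,-0.875,-0.520,0.700,-0.877,-0.175,0.422,12.306,-0.410,0.051
45,-0.992,-2.436,1.495,-0.887,-0.491,0.656,-0.879,-0.181,0.409,12.483,-0.450,0.057
46,-1.005,-2.443,1.505,-0.897,-0.463,0.614,-0.880,-0.187,0.396,12.656,-0.488,0.065
47,-1.019,-2.450,1.514,-0.906,-0.438,0.574,-0.881,-0.193,0.383,12.823,-0.525,0.072
48,-1.032,-2.457,1.522,-0.912,-0.414,0.534,-0.882,-0.199,0.370,12.985,-0.561,0.081
49,-1.046,-2.463,1.530,-0.917,-0.392,0.496,-0.884,-0.204,0.358,13.140,-0.595,0.090
50,-1.060,-2.468,1.537,-0.920,-0.372,0.460,-0.885,-0.210,0.345,13.287,-0.628,0.100
51,-1.074,-2.474,1.543,-0.921,-0.353,0.425,-0.886,-0.216,0.333,13.426,-0.660,0.109
52,-1.088,-2.479,1.550,-0.920,-0.336,0.391,-0.887,-0.222,0.320,13.556,-0.690,0.120
53,-1.101,-2.484,1.555,-0.918,-0.320,0.359,-0.887,-0.227,0.308,13.678,-0.719,0.130
54,-1.115,-2.489,1.560,-0.914,-0.305,0.329,-0.888,-0.233,0.296,13.791,-0.746,0.141
55,-1.129,-2.493,1.565,-0.909,-0.291,0.300,-0.889,-0.238,0.284,13.895,-0.771,0.152
56,-1.142,-2.497,1.569,-0.902,-0.278,0.272,-0.889,-0.244,0.272,13.990,-0.795,0.163
57,-1.156,-2.501,1.573,-0.895,-0.266,0.246,-0.890,-0.249,0.261,14.075,-0.818,0.173
58,-1.169,-2.505,1.577,-0.886,-0.255,0.222,-0.890,-0.254,0.249,14.152,-0.839,0.184
59,-1.182,-2.509,1.580,-0.876,-0.244,0.199,-0.891,-0.260,0.238,14.219,-0.858,0.195
60,-1.195,-2.513,1.583,-0.864,-0.235,0.177,-0.891,-0.265,0.227,14.278,-0.876,0.206
61,-1.208,-2.516,1.585,-0.853,-0.226,0.157,-0.891,-0.270,0.216,14.329,-0.893,0.217
62,-1.221,-2.519,1.588,-0.840,-0.217,0.137,-0.891,-0.275,0.206,14.371,-0.908,0.227
63,-1.233,-2.523,1.589,-0.826,-0.210,0.119,-0.891,-0.279,0.195,14.405,-0.922,0.237
64,-1.246,-2.526,1.591,-0.812,-0.202,0.103,-0.891,-0.284,0.185,14.432,-0.935,0.248
65,-1.258,-2.529,1.593,-0.797,-0.195,0.087,-0.891,-0.289,0.175,14.452,-0.947,0.258
66,-1.270,-2.532,1.594,-0.782,-0.189,0.072,-0.891,-0.293,0.166,,,


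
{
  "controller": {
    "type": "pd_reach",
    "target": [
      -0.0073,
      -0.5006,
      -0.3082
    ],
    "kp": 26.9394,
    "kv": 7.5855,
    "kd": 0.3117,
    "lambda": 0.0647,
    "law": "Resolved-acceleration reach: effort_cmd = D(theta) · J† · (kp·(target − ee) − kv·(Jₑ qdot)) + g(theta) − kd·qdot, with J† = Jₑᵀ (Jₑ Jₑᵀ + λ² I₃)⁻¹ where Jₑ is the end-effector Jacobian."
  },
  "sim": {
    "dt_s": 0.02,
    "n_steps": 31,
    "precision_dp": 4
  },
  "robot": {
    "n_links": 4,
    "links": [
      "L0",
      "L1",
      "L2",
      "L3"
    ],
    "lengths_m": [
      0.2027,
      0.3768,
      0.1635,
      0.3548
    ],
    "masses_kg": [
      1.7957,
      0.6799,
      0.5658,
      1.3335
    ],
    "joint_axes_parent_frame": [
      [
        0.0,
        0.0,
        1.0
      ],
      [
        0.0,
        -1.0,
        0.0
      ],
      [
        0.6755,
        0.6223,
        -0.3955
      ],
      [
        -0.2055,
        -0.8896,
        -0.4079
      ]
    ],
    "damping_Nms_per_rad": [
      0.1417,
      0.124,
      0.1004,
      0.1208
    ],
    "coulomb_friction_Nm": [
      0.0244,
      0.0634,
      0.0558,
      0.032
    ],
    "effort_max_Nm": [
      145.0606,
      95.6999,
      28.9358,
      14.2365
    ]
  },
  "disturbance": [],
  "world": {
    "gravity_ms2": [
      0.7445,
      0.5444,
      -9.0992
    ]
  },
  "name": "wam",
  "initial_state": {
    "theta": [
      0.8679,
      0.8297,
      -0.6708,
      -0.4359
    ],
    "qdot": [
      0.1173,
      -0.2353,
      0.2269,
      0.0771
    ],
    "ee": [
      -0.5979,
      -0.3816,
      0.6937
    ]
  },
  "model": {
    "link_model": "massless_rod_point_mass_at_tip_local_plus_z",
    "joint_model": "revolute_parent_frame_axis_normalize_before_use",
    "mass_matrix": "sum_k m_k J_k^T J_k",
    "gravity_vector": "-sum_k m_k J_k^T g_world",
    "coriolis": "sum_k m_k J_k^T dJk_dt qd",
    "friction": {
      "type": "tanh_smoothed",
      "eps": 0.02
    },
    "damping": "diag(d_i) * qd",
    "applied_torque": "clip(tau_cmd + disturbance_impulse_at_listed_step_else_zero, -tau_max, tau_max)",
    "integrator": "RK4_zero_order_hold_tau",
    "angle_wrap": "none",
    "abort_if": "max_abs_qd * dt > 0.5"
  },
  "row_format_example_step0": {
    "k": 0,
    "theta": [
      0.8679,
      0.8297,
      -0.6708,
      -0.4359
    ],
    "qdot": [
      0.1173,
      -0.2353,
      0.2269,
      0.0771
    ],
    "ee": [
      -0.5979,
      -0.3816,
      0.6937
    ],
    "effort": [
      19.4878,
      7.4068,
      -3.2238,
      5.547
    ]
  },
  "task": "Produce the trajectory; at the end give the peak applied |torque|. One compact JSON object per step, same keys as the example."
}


{"k":1,"theta":[0.8861,0.8179,-0.6963,-0.4465],"qdot":[1.6634,-0.9258,-2.6962,-1.0828],"ee":[-0.593,-0.3835,0.6937],"effort":[16.2026,4.1832,-1.3275,4.6699]}
{"k":2,"theta":[0.9286,0.7944,-0.7668,-0.4699],"qdot":[2.5568,-1.4058,-4.2768,-1.2506],"ee":[-0.5854,-0.3889,0.6856],"effort":[12.7244,0.9267,-0.4312,3.6419]}
{"k":3,"theta":[0.9849,0.7625,-0.8617,-0.4927],"qdot":[3.0424,-1.7656,-5.1717,-1.0352],"ee":[-0.5754,-0.3978,0.6708],"effort":[9.2633,-1.8127,0.0648,2.6361]}
{"k":4,"theta":[1.0478,0.7243,-0.9704,-0.5093],"qdot":[3.2287,-2.0313,-5.6595,-0.6391],"ee":[-0.5625,-0.4096,0.6503],"effort":[6.0738,-3.8287,0.4605,1.6898]}
{"k":5,"theta":[1.112,0.6819,-1.0859,-0.5172],"qdot":[3.1782,-2.1979,-5.8702,-0.1485],"ee":[-0.5466,-0.4234,0.625],"effort":[3.352,-5.16,0.9118,0.8079]}
{"k":6,"theta":[1.1734,0.6373,-1.2035,-0.5152],"qdot":[2.9536,-2.2481,-5.8913,0.341],"ee":[-0.5277,-0.4382,0.5955],"effort":[1.1944,-5.9249,1.4855,0.0092]}
{"k":7,"theta":[1.229,0.593,-1.3201,-0.5035],"qdot":[2.5938,-2.1825,-5.7586,0.8489],"ee":[-0.5059,-0.4531,0.5626],"effort":[-0.4126,-6.3234,2.1883,-0.7359]}
{"k":8,"theta":[1.2765,0.5511,-1.4328,-0.4817],"qdot":[2.1512,-2.0033,-5.5138,1.3406],"ee":[-0.4815,-0.4674,0.5268],"effort":[-1.5444,-6.505,2.9908,-1.4244]}
{"k":9,"theta":[1.3148,0.5139,-1.5398,-0.4508],"qdot":[1.6835,-1.7173,-5.1916,1.7662],"ee":[-0.455,-0.4803,0.489],"effort":[-2.3014,-6.5848,3.8442,-2.0432]}
{"k":10,"theta":[1.3441,0.4833,-1.6398,-0.4125],"qdot":[1.247,-1.3389,-4.8193,2.0776],"ee":[-0.4267,-0.4916,0.4496],"effort":[-2.7876,-6.6541,4.6944,-2.5775]}
{"k":11,"theta":[1.3654,0.461,-1.7321,-0.3693],"qdot":[0.8879,-0.8897,-4.4173,2.2447],"ee":[-0.3971,-0.5007,0.4095],"effort":[-3.0953,-6.7795,5.4896,-3.0163]}
{"k":12,"theta":[1.3804,0.4482,-1.8162,-0.3242],"qdot":[0.6325,-0.3969,-3.9961,2.2713],"ee":[-0.3669,-0.5077,0.369],"effort":[-3.2958,-7.0011,6.1858,-3.3577]}
{"k":13,"theta":[1.3915,0.4454,-1.8917,-0.2795],"qdot":[0.4827,0.1102,-3.557,2.197],"ee":[-0.3366,-0.5125,0.3288],"effort":[-3.4362,-7.3291,6.7498,-3.6105]}
{"k":14,"theta":[1.4004,0.4526,-1.9582,-0.2367],"qdot":[0.4213,0.6014,-3.1002,2.0782],"ee":[-0.3065,-0.5154,0.2892],"effort":[-3.5415,-7.7393,7.1634,-3.7895]}
{"k":15,"theta":[1.4088,0.4693,-2.0154,-0.1965],"qdot":[0.4327,1.0651,-2.6195,1.9458],"ee":[-0.2772,-0.5165,0.2506],"effort":[-3.6179,-8.2238,7.4178,-3.9033]}
{"k":16,"theta":[1.418,0.4948,-2.0629,-0.1587],"qdot":[0.4945,1.4852,-2.1182,1.8305],"ee":[-0.249,-0.5162,0.2132],"effort":[-3.6643,-8.7545,7.5189,-3.9636]}
{"k":17,"theta":[1.4288,0.5282,-2.1002,-0.1231],"qdot":[0.5877,1.8498,-1.6067,1.743],"ee":[-0.2221,-0.5145,0.1772],"effort":[-3.6756,-9.3048,7.483,-3.9786]}
{"k":18,"theta":[1.4416,0.5683,-2.1273,-0.0889],"qdot":[0.6969,2.1511,-1.1003,1.6797],"ee":[-0.1968,-0.5119,0.1428],"effort":[-3.6464,-9.852,7.3337,-3.9539]}
{"k":19,"theta":[1.4567,0.6137,-2.1445,-0.0559],"qdot":[0.8101,2.3852,-0.6165,1.6294],"ee":[-0.1733,-0.5083,0.1099],"effort":[-3.5737,-10.3783,7.0984,-3.8942]}
{"k":20,"theta":[1.474,0.6631,-2.1525,-0.0239],"qdot":[0.9188,2.5523,-0.1726,1.5774],"ee":[-0.1516,-0.5041,0.0786],"effort":[-3.4579,-10.8698,6.8053,-3.8039]}
{"k":21,"theta":[1.4934,0.7152,-2.1523,0.0067],"qdot":[1.0213,2.6514,0.195,1.4803],"ee":[-0.1319,-0.4992,0.049],"effort":[-3.2936,-11.3124,6.4962,-3.6784]}
{"k":22,"theta":[1.5147,0.7686,-2.1454,0.035],"qdot":[1.1085,2.6933,0.496,1.3612],"ee":[-0.1141,-0.4938,0.0211],"effort":[-3.0972,-11.7017,6.1821,-3.5357]}
{"k":23,"theta":[1.5376,0.8225,-2.1331,0.0609],"qdot":[1.1781,2.6889,0.7376,1.2287],"ee":[-0.0983,-0.4879,-0.0052],"effort":[-2.8838,-12.0324,5.8701,-3.3853]}
{"k":24,"theta":[1.5617,0.8758,-2.1165,0.0839],"qdot":[1.2319,2.6466,0.9186,1.0775],"ee":[-0.0844,-0.4818,-0.0299],"effort":[-2.663,-12.2997,5.5711,-3.2306]}
{"k":25,"theta":[1.5868,0.928,-2.0969,0.1037],"qdot":[1.2708,2.5751,1.0438,0.9113],"ee":[-0.0722,-0.4756,-0.053],"effort":[-2.4456,-12.5021,5.2906,-3.0768]}
{"k":26,"theta":[1.6125,0.9786,-2.0753,0.1202],"qdot":[1.2958,2.4824,1.1219,0.738],"ee":[-0.0617,-0.4694,-0.0745],"effort":[-2.2419,-12.6401,5.0304,-2.9291]}
{"k":27,"theta":[1.6385,1.0272,-2.0524,0.1331],"qdot":[1.3079,2.3753,1.163,0.5665],"ee":[-0.0527,-0.4634,-0.0945],"effort":[-2.06,-12.7167,4.7894,-2.7917]}
{"k":28,"theta":[1.6647,1.0735,-2.0291,0.1428],"qdot":[1.3081,2.2595,1.1767,0.4044],"ee":[-0.045,-0.4577,-0.113],"effort":[-1.9044,-12.7365,4.5651,-2.6672]}
{"k":29,"theta":[1.6908,1.1175,-2.0056,0.1493],"qdot":[1.2977,2.1394,1.1712,0.2569],"ee":[-0.0385,-0.4524,-0.1301],"effort":[-1.7766,-12.7055,4.3546,-2.5563]}
{"k":30,"theta":[1.7166,1.159,-1.9824,0.1531],"qdot":[1.2776,2.018,1.1529,0.1268],"ee":[-0.033,-0.4477,-0.1458],"effort":[-1.6754,-12.6306,4.1552,-2.4589]}
{"k":31,"theta":[1.7418,1.1982,-1.9597,0.1544],"qdot":[1.2485,1.8978,1.1273,0.0168],"ee":[-0.0284,-0.4435,-0.1603]}
{"summary": "max |effort| (N\u00b7m): 19.4878"}


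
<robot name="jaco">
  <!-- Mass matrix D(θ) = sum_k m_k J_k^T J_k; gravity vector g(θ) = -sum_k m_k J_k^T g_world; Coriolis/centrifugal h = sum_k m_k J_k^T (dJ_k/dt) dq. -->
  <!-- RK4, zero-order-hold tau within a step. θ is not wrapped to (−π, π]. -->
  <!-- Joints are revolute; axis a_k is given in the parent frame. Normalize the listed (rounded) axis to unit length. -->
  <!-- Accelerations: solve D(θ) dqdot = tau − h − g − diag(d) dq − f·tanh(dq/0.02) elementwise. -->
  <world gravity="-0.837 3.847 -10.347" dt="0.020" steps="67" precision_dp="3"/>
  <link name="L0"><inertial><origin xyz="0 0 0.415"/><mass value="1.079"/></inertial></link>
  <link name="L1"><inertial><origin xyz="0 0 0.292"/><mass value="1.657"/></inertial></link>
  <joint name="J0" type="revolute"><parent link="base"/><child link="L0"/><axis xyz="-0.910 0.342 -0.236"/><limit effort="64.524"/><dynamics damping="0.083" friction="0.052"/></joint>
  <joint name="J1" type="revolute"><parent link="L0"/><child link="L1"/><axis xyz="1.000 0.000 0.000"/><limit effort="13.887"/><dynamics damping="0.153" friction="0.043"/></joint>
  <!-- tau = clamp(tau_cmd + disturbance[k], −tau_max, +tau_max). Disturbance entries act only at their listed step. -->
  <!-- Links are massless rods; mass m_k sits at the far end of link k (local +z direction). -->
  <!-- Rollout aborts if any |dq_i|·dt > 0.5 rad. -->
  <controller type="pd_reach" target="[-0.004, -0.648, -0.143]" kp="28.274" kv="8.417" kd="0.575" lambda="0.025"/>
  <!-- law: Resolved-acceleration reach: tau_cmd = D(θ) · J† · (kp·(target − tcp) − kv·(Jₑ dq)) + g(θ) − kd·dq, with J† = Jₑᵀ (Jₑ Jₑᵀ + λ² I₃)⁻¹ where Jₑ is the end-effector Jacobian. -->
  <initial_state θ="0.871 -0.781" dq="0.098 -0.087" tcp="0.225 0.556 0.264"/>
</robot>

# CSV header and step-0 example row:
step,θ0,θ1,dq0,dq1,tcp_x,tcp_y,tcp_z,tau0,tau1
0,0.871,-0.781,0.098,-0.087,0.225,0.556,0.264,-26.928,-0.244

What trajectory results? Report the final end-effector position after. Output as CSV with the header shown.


step,θ0,θ1,dq0,dq1,tcp_x,tcp_y,tcp_z,tau0,tau1
1,0.863,-0.809,-0.923,-2.647,0.221,0.555,0.261,-24.273,1.741
2,0.838,-0.877,-1.552,-4.106,0.212,0.550,0.256,-22.130,2.338
3,0.802,-0.968,-1.961,-4.979,0.199,0.541,0.250,-20.269,2.295
4,0.760,-1.073,-2.240,-5.537,0.183,0.529,0.244,-18.574,1.983
5,0.714,-1.188,-2.438,-5.912,0.166,0.514,0.237,-16.996,1.584
6,0.663,-1.309,-2.577,-6.170,0.148,0.496,0.229,-15.509,1.187
7,0.611,-1.434,-2.672,-6.345,0.130,0.474,0.222,-14.098,0.834
8,0.557,-1.562,-2.730,-6.457,0.112,0.449,0.214,-12.750,0.545
9,0.502,-1.692,-2.757,-6.520,0.094,0.421,0.206,-11.452,0.323
10,0.447,-1.823,-2.754,-6.541,0.078,0.390,0.197,-10.190,0.164
11,0.392,-1.954,-2.724,-6.528,0.063,0.357,0.188,-8.954,0.059
12,0.338,-2.084,-2.665,-6.488,0.050,0.322,0.179,-7.730,-0.004
13,0.286,-2.213,-2.575,-6.426,0.038,0.286,0.170,-6.503,-0.040
14,0.236,-2.341,-2.448,-6.349,0.028,0.249,0.161,-5.250,-0.062
15,0.189,-2.467,-2.278,-6.262,0.020,0.211,0.152,-3.932,-0.085
16,0.145,-2.591,-2.053,-6.172,0.013,0.173,0.144,-2.480,-0.119
17,0.107,-2.714,-1.752,-6.087,0.009,0.135,0.137,-0.752,-0.173
18,0.077,-2.835,-1.343,-6.018,0.005,0.097,0.130,1.527,-0.251
19,0.056,-2.955,-0.766,-5.981,0.003,0.061,0.125,4.717,-0.345
20,0.049,-3.075,0.068,-5.998,0.002,0.025,0.123,5.657,-0.443
21,0.058,-3.195,0.860,-5.936,0.002,-0.009,0.124,-16.824,-0.618
22,0.057,-3.303,-0.957,-4.845,0.002,-0.040,0.129,-23.036,-1.286
23,0.014,-3.388,-3.334,-3.683,0.000,-0.069,0.133,-15.301,-1.926
24,-0.067,-3.455,-4.754,-3.074,-0.002,-0.098,0.131,-8.214,-2.179
25,-0.168,-3.514,-5.413,-2.886,-0.003,-0.127,0.125,-2.664,-2.087
26,-0.278,-3.572,-5.561,-2.943,-0.003,-0.156,0.114,1.614,-1.785
27,-0.387,-3.633,-5.385,-3.103,-0.002,-0.184,0.100,4.842,-1.422
28,-0.491,-3.697,-5.021,-3.269,0.000,-0.211,0.084,7.205,-1.110
29,-0.587,-3.763,-4.571,-3.385,0.004,-0.237,0.066,8.886,-0.911
30,-0.674,-3.831,-4.099,-3.431,0.008,-0.261,0.048,10.052,-0.842
31,-0.751,-3.900,-3.643,-3.409,0.013,-0.284,0.031,10.845,-0.886
32,-0.819,-3.967,-3.221,-3.331,0.019,-0.304,0.015,11.374,-1.016
33,-0.880,-4.033,-2.841,-3.213,0.024,-0.323,-0.000,11.718,-1.201
34,-0.933,-4.096,-2.504,-3.069,0.029,-0.341,-0.014,11.934,-1.415
35,-0.980,-4.156,-2.207,-2.912,0.034,-0.357,-0.027,12.060,-1.639
36,-1.022,-4.212,-1.947,-2.751,0.038,-0.372,-0.038,12.126,-1.859
37,-1.058,-4.266,-1.719,-2.593,0.041,-0.386,-0.048,12.151,-2.066
38,-1.091,-4.316,-1.521,-2.440,0.045,-0.398,-0.057,12.150,-2.256
39,-1.119,-4.364,-1.349,-2.297,0.048,-0.410,-0.065,12.134,-2.427
40,-1.145,-4.408,-1.200,-2.164,0.050,-0.421,-0.072,12.109,-2.579
41,-1.168,-4.450,-1.071,-2.041,0.052,-0.431,-0.077,12.082,-2.712
42,-1.188,-4.490,-0.959,-1.929,0.054,-0.441,-0.083,12.056,-2.830
43,-1.206,-4.528,-0.863,-1.826,0.055,-0.450,-0.087,12.034,-2.933
44,-1.222,-4.563,-0.780,-1.733,0.056,-0.458,-0.091,12.017,-3.023
45,-1.237,-4.597,-0.709,-1.648,0.057,-0.466,-0.094,12.008,-3.103
46,-1.251,-4.629,-0.647,-1.570,0.058,-0.474,-0.097,12.005,-3.173
47,-1.263,-4.660,-0.594,-1.499,0.058,-0.481,-0.100,12.010,-3.236
48,-1.275,-4.689,-0.549,-1.433,0.059,-0.488,-0.102,12.023,-3.293
49,-1.285,-4.717,-0.510,-1.373,0.059,-0.494,-0.104,12.042,-3.344
50,-1.295,-4.744,-0.476,-1.317,0.059,-0.501,-0.106,12.068,-3.392
51,-1.304,-4.770,-0.447,-1.265,0.059,-0.506,-0.107,12.099,-3.435
52,-1.313,-4.795,-0.422,-1.216,0.059,-0.512,-0.108,12.137,-3.476
53,-1.321,-4.819,-0.400,-1.170,0.059,-0.518,-0.109,12.178,-3.514
54,-1.329,-4.842,-0.380,-1.127,0.058,-0.523,-0.110,12.224,-3.550
55,-1.336,-4.864,-0.364,-1.086,0.058,-0.528,-0.111,12.274,-3.584
56,-1.344,-4.885,-0.349,-1.048,0.058,-0.532,-0.112,12.326,-3.616
57,-1.350,-4.906,-0.336,-1.011,0.057,-0.537,-0.113,12.381,-3.647
58,-1.357,-4.926,-0.324,-0.977,0.057,-0.541,-0.113,12.437,-3.676
59,-1.363,-4.945,-0.313,-0.943,0.057,-0.545,-0.114,12.495,-3.704
60,-1.370,-4.964,-0.304,-0.912,0.056,-0.549,-0.115,12.554,-3.730
61,-1.376,-4.981,-0.295,-0.882,0.056,-0.553,-0.115,12.613,-3.755
62,-1.381,-4.999,-0.287,-0.853,0.055,-0.556,-0.116,12.672,-3.779
63,-1.387,-5.016,-0.279,-0.825,0.055,-0.560,-0.116,12.732,-3.802
64,-1.393,-5.032,-0.272,-0.799,0.054,-0.563,-0.117,12.790,-3.824
65,-1.398,-5.048,-0.265,-0.773,0.054,-0.566,-0.117,12.849,-3.845
66,-1.403,-5.063,-0.259,-0.749,0.053,-0.569,-0.118,12.906,-3.864
67,-1.408,-5.078,-0.253,-0.726,0.053,-0.572,-0.118,,
# final tcp position (m): 0.053 -0.572 -0.118


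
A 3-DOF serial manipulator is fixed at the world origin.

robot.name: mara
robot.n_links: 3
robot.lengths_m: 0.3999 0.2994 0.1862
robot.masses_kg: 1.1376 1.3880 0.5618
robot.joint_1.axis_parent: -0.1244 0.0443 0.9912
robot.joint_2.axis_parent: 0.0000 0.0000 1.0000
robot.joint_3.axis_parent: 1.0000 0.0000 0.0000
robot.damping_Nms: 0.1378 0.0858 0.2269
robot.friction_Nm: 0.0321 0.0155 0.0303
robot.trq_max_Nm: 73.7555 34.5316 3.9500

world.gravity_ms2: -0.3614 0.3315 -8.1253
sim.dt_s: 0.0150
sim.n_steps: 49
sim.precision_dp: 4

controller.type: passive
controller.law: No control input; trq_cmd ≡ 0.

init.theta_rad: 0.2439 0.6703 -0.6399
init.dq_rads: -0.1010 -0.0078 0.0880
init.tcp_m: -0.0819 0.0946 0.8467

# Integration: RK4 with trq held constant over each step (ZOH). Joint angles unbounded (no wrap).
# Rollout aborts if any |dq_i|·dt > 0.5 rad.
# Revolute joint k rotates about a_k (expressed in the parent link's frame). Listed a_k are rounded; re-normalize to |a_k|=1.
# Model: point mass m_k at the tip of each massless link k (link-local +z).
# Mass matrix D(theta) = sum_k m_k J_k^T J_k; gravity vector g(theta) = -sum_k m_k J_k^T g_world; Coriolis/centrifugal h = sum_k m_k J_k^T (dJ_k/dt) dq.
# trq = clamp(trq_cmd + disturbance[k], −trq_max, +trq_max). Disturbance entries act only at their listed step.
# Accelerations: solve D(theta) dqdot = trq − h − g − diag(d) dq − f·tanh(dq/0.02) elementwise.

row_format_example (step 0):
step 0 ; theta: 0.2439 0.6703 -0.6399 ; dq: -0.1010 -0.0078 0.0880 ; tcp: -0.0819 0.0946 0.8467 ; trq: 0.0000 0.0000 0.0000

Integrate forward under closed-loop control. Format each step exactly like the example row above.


step 1 ; theta: 0.2428 0.6700 -0.6416 ; dq: -0.0463 -0.0258 -0.2908 ; tcp: -0.0821 0.0948 0.8465 ; trq: 0.0000 0.0000 0.0000
step 2 ; theta: 0.2425 0.6696 -0.6483 ; dq: 0.0081 -0.0340 -0.6047 ; tcp: -0.0828 0.0954 0.8458 ; trq: 0.0000 0.0000 0.0000
step 3 ; theta: 0.2429 0.6690 -0.6595 ; dq: 0.0362 -0.0375 -0.8790 ; tcp: -0.0841 0.0964 0.8445 ; trq: 0.0000 0.0000 0.0000
step 4 ; theta: 0.2436 0.6684 -0.6745 ; dq: 0.0692 -0.0427 -1.1140 ; tcp: -0.0859 0.0978 0.8427 ; trq: 0.0000 0.0000 0.0000
step 5 ; theta: 0.2450 0.6677 -0.6928 ; dq: 0.1099 -0.0509 -1.3168 ; tcp: -0.0880 0.0994 0.8405 ; trq: 0.0000 0.0000 0.0000
step 6 ; theta: 0.2470 0.6669 -0.7139 ; dq: 0.1562 -0.0626 -1.4944 ; tcp: -0.0904 0.1013 0.8379 ; trq: 0.0000 0.0000 0.0000
step 7 ; theta: 0.2497 0.6658 -0.7375 ; dq: 0.2059 -0.0778 -1.6524 ; tcp: -0.0932 0.1034 0.8349 ; trq: 0.0000 0.0000 0.0000
step 8 ; theta: 0.2531 0.6645 -0.7634 ; dq: 0.2575 -0.0964 -1.7949 ; tcp: -0.0961 0.1056 0.8315 ; trq: 0.0000 0.0000 0.0000
step 9 ; theta: 0.2574 0.6629 -0.7913 ; dq: 0.3102 -0.1181 -1.9255 ; tcp: -0.0992 0.1079 0.8278 ; trq: 0.0000 0.0000 0.0000
step 10 ; theta: 0.2625 0.6610 -0.8211 ; dq: 0.3631 -0.1425 -2.0465 ; tcp: -0.1025 0.1103 0.8237 ; trq: 0.0000 0.0000 0.0000
step 11 ; theta: 0.2683 0.6586 -0.8527 ; dq: 0.4160 -0.1692 -2.1598 ; tcp: -0.1059 0.1128 0.8192 ; trq: 0.0000 0.0000 0.0000
step 12 ; theta: 0.2749 0.6559 -0.8859 ; dq: 0.4685 -0.1980 -2.2670 ; tcp: -0.1094 0.1153 0.8144 ; trq: 0.0000 0.0000 0.0000
step 13 ; theta: 0.2824 0.6527 -0.9206 ; dq: 0.5208 -0.2287 -2.3690 ; tcp: -0.1130 0.1178 0.8091 ; trq: 0.0000 0.0000 0.0000
step 14 ; theta: 0.2906 0.6490 -0.9569 ; dq: 0.5728 -0.2609 -2.4666 ; tcp: -0.1166 0.1203 0.8035 ; trq: 0.0000 0.0000 0.0000
step 15 ; theta: 0.2995 0.6449 -0.9946 ; dq: 0.6247 -0.2946 -2.5603 ; tcp: -0.1202 0.1228 0.7975 ; trq: 0.0000 0.0000 0.0000
step 16 ; theta: 0.3093 0.6402 -1.0337 ; dq: 0.6766 -0.3295 -2.6503 ; tcp: -0.1238 0.1252 0.7912 ; trq: 0.0000 0.0000 0.0000
step 17 ; theta: 0.3198 0.6350 -1.0741 ; dq: 0.7286 -0.3657 -2.7367 ; tcp: -0.1273 0.1275 0.7844 ; trq: 0.0000 0.0000 0.0000
step 18 ; theta: 0.3312 0.6292 -1.1158 ; dq: 0.7809 -0.4029 -2.8196 ; tcp: -0.1308 0.1297 0.7773 ; trq: 0.0000 0.0000 0.0000
step 19 ; theta: 0.3433 0.6229 -1.1587 ; dq: 0.8337 -0.4411 -2.8988 ; tcp: -0.1341 0.1317 0.7698 ; trq: 0.0000 0.0000 0.0000
step 20 ; theta: 0.3562 0.6160 -1.2027 ; dq: 0.8871 -0.4801 -2.9741 ; tcp: -0.1373 0.1336 0.7620 ; trq: 0.0000 0.0000 0.0000
step 21 ; theta: 0.3699 0.6085 -1.2479 ; dq: 0.9411 -0.5199 -3.0453 ; tcp: -0.1404 0.1353 0.7539 ; trq: 0.0000 0.0000 0.0000
step 22 ; theta: 0.3844 0.6004 -1.2941 ; dq: 0.9957 -0.5602 -3.1119 ; tcp: -0.1432 0.1369 0.7454 ; trq: 0.0000 0.0000 0.0000
step 23 ; theta: 0.3998 0.5917 -1.3412 ; dq: 1.0511 -0.6008 -3.1738 ; tcp: -0.1458 0.1382 0.7366 ; trq: 0.0000 0.0000 0.0000
step 24 ; theta: 0.4159 0.5823 -1.3893 ; dq: 1.1070 -0.6415 -3.2303 ; tcp: -0.1482 0.1392 0.7276 ; trq: 0.0000 0.0000 0.0000
step 25 ; theta: 0.4330 0.5724 -1.4381 ; dq: 1.1633 -0.6819 -3.2812 ; tcp: -0.1503 0.1400 0.7183 ; trq: 0.0000 0.0000 0.0000
step 26 ; theta: 0.4508 0.5619 -1.4877 ; dq: 1.2198 -0.7217 -3.3259 ; tcp: -0.1521 0.1406 0.7088 ; trq: 0.0000 0.0000 0.0000
step 27 ; theta: 0.4696 0.5508 -1.5378 ; dq: 1.2764 -0.7605 -3.3640 ; tcp: -0.1535 0.1409 0.6992 ; trq: 0.0000 0.0000 0.0000
step 28 ; theta: 0.4891 0.5391 -1.5885 ; dq: 1.3326 -0.7977 -3.3951 ; tcp: -0.1546 0.1409 0.6894 ; trq: 0.0000 0.0000 0.0000
step 29 ; theta: 0.5095 0.5269 -1.6397 ; dq: 1.3882 -0.8328 -3.4188 ; tcp: -0.1554 0.1406 0.6796 ; trq: 0.0000 0.0000 0.0000
step 30 ; theta: 0.5308 0.5141 -1.6911 ; dq: 1.4427 -0.8652 -3.4345 ; tcp: -0.1558 0.1400 0.6698 ; trq: 0.0000 0.0000 0.0000
step 31 ; theta: 0.5528 0.5009 -1.7427 ; dq: 1.4957 -0.8943 -3.4421 ; tcp: -0.1558 0.1392 0.6599 ; trq: 0.0000 0.0000 0.0000
step 32 ; theta: 0.5756 0.4873 -1.7943 ; dq: 1.5469 -0.9193 -3.4411 ; tcp: -0.1554 0.1380 0.6502 ; trq: 0.0000 0.0000 0.0000
step 33 ; theta: 0.5992 0.4734 -1.8458 ; dq: 1.5958 -0.9397 -3.4312 ; tcp: -0.1547 0.1367 0.6406 ; trq: 0.0000 0.0000 0.0000
step 34 ; theta: 0.6235 0.4591 -1.8972 ; dq: 1.6420 -0.9546 -3.4123 ; tcp: -0.1536 0.1350 0.6312 ; trq: 0.0000 0.0000 0.0000
step 35 ; theta: 0.6484 0.4448 -1.9482 ; dq: 1.6851 -0.9634 -3.3843 ; tcp: -0.1522 0.1331 0.6220 ; trq: 0.0000 0.0000 0.0000
step 36 ; theta: 0.6740 0.4303 -1.9987 ; dq: 1.7249 -0.9655 -3.3471 ; tcp: -0.1505 0.1310 0.6131 ; trq: 0.0000 0.0000 0.0000
step 37 ; theta: 0.7002 0.4158 -2.0485 ; dq: 1.7611 -0.9604 -3.3007 ; tcp: -0.1484 0.1287 0.6045 ; trq: 0.0000 0.0000 0.0000
step 38 ; theta: 0.7268 0.4015 -2.0976 ; dq: 1.7936 -0.9477 -3.2453 ; tcp: -0.1461 0.1262 0.5962 ; trq: 0.0000 0.0000 0.0000
step 39 ; theta: 0.7540 0.3874 -2.1458 ; dq: 1.8223 -0.9270 -3.1812 ; tcp: -0.1435 0.1236 0.5884 ; trq: 0.0000 0.0000 0.0000
step 40 ; theta: 0.7815 0.3737 -2.1930 ; dq: 1.8474 -0.8984 -3.1087 ; tcp: -0.1407 0.1209 0.5809 ; trq: 0.0000 0.0000 0.0000
step 41 ; theta: 0.8094 0.3605 -2.2391 ; dq: 1.8690 -0.8618 -3.0284 ; tcp: -0.1378 0.1181 0.5739 ; trq: 0.0000 0.0000 0.0000
step 42 ; theta: 0.8375 0.3479 -2.2838 ; dq: 1.8873 -0.8178 -2.9408 ; tcp: -0.1347 0.1152 0.5674 ; trq: 0.0000 0.0000 0.0000
step 43 ; theta: 0.8660 0.3360 -2.3273 ; dq: 1.9027 -0.7670 -2.8467 ; tcp: -0.1315 0.1123 0.5613 ; trq: 0.0000 0.0000 0.0000
step 44 ; theta: 0.8946 0.3249 -2.3692 ; dq: 1.9156 -0.7104 -2.7469 ; tcp: -0.1282 0.1094 0.5557 ; trq: 0.0000 0.0000 0.0000
step 45 ; theta: 0.9234 0.3147 -2.4096 ; dq: 1.9265 -0.6494 -2.6423 ; tcp: -0.1249 0.1065 0.5505 ; trq: 0.0000 0.0000 0.0000
step 46 ; theta: 0.9524 0.3055 -2.4485 ; dq: 1.9356 -0.5855 -2.5338 ; tcp: -0.1216 0.1037 0.5457 ; trq: 0.0000 0.0000 0.0000
step 47 ; theta: 0.9815 0.2972 -2.4856 ; dq: 1.9435 -0.5207 -2.4224 ; tcp: -0.1184 0.1009 0.5414 ; trq: 0.0000 0.0000 0.0000
step 48 ; theta: 1.0107 0.2898 -2.5211 ; dq: 1.9504 -0.4571 -2.3092 ; tcp: -0.1152 0.0983 0.5375 ; trq: 0.0000 0.0000 0.0000
step 49 ; theta: 1.0400 0.2834 -2.5549 ; dq: 1.9566 -0.3971 -2.1952 ; tcp: -0.1120 0.0958 0.5339


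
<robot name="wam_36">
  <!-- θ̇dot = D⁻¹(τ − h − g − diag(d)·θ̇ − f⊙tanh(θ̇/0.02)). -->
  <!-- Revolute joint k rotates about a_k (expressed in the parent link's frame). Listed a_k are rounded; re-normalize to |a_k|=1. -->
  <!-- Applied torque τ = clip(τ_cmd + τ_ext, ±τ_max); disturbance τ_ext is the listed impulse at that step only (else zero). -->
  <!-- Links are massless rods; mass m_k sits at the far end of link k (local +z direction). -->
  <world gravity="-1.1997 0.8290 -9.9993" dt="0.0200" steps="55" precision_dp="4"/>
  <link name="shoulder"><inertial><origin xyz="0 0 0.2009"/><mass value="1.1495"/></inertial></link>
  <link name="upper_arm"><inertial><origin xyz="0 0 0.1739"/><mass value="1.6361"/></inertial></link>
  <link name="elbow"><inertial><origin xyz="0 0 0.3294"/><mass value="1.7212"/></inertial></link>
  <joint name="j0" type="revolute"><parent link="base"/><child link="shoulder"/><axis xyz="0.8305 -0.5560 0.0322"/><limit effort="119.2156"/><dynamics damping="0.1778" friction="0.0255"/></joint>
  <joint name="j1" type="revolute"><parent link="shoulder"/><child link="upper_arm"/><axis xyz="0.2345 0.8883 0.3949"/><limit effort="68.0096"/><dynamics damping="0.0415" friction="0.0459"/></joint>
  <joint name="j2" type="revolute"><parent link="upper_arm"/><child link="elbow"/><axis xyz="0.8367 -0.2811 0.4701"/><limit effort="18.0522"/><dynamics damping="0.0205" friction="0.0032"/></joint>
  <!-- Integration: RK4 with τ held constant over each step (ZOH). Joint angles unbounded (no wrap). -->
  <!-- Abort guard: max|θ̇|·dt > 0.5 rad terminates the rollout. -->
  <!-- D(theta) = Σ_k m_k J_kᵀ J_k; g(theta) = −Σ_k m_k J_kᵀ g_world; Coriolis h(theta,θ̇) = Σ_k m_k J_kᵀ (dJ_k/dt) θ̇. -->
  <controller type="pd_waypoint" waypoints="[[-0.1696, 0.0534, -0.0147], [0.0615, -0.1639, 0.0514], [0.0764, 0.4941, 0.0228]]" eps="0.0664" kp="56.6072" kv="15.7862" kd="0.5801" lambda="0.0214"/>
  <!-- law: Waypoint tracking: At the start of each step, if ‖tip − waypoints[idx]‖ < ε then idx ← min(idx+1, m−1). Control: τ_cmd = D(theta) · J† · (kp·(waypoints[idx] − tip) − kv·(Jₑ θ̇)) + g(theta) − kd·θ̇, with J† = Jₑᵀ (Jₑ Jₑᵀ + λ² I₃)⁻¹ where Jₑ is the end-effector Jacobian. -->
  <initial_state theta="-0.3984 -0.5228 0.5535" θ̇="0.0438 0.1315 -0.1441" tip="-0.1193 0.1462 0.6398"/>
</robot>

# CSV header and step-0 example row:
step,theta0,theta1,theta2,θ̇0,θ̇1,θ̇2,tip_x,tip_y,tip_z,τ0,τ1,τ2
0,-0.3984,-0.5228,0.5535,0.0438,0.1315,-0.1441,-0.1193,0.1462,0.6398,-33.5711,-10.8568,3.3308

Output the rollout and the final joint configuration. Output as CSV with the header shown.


step,theta0,theta1,theta2,θ̇0,θ̇1,θ̇2,tip_x,tip_y,tip_z,τ0,τ1,τ2
1,-0.4302,-0.5458,0.6259,-3.1764,-2.4869,7.2465,-0.1191,0.1453,0.6332,-16.1346,-4.5486,-1.7429
2,-0.5045,-0.6103,0.7901,-4.2297,-4.0081,9.0980,-0.1191,0.1445,0.6147,-0.8967,-0.9695,-2.1345
3,-0.5891,-0.6990,0.9673,-4.2378,-4.8826,8.6329,-0.1185,0.1460,0.5900,7.4572,1.2792,-1.2867
4,-0.6704,-0.8019,1.1294,-3.9147,-5.4095,7.6181,-0.1182,0.1493,0.5629,11.1368,2.7470,-0.4669
5,-0.7447,-0.9135,1.2713,-3.5254,-5.7466,6.6029,-0.1187,0.1534,0.5355,12.3410,3.7287,0.1316
6,-0.8114,-1.0307,1.3942,-3.1542,-5.9636,5.7043,-0.1202,0.1577,0.5087,12.3193,4.4022,0.5724
7,-0.8711,-1.1514,1.5004,-2.8284,-6.0907,4.9237,-0.1227,0.1617,0.4829,11.7256,4.8766,0.9348
8,-0.9249,-1.2738,1.5920,-2.5578,-6.1408,4.2370,-0.1264,0.1651,0.4581,10.9030,5.2180,1.2699
9,-0.9739,-1.3966,1.6706,-2.3465,-6.1198,3.6185,-0.1309,0.1679,0.4343,10.0338,5.4651,1.6023
10,-1.0193,-1.5183,1.7373,-2.1968,-6.0306,3.0459,-0.1363,0.1701,0.4114,9.2135,5.6387,1.9383
11,-1.0624,-1.6375,1.7929,-2.1099,-5.8760,2.5023,-0.1422,0.1715,0.3891,8.4865,5.7483,2.2741
12,-1.1043,-1.7531,1.8378,-2.0856,-5.6606,1.9771,-0.1485,0.1722,0.3675,7.8640,5.7964,2.5999
13,-1.1463,-1.8638,1.8723,-2.1205,-5.3927,1.4673,-0.1550,0.1721,0.3465,7.3340,5.7828,2.9033
14,-1.1896,-1.9687,1.8969,-2.2078,-5.0850,0.9783,-0.1615,0.1713,0.3259,6.8686,5.7070,3.1707
15,-1.2350,-2.0673,1.9120,-2.3363,-4.7539,0.5215,-0.1677,0.1695,0.3059,6.4313,5.5696,3.3894
16,-1.2833,-2.1591,1.9183,-2.4929,-4.4164,0.1102,-0.1734,0.1667,0.2867,5.9847,5.3732,3.5500
17,-1.3349,-2.2443,1.9170,-2.6649,-4.0880,-0.2444,-0.1785,0.1630,0.2683,5.4966,5.1220,3.6456
18,-1.3901,-2.3230,1.9091,-2.8457,-3.7762,-0.5442,-0.1829,0.1582,0.2510,4.9430,4.8182,3.6827
19,-1.4490,-2.3957,1.8956,-3.0355,-3.4856,-0.7966,-0.1864,0.1525,0.2350,4.3049,4.4633,3.6690
20,-1.5120,-2.4628,1.8774,-3.2434,-3.2174,-1.0150,-0.1891,0.1459,0.2203,3.5624,4.0553,3.6141
21,-1.5795,-2.5248,1.8550,-3.4883,-2.9714,-1.2182,-0.1908,0.1387,0.2073,2.6843,3.5868,3.5282
22,-1.6525,-2.5820,1.8284,-3.8005,-2.7470,-1.4288,-0.1917,0.1309,0.1958,1.6129,3.0417,3.4213
23,-1.7330,-2.6350,1.7973,-4.2253,-2.5440,-1.6754,-0.1918,0.1229,0.1859,0.2385,2.3907,3.3035
24,-1.8239,-2.6841,1.7604,-4.8320,-2.3626,-1.9980,-0.1910,0.1149,0.1778,-1.6293,1.5902,3.1884
25,-1.9298,-2.7299,1.7157,-5.7274,-2.2032,-2.4588,-0.1894,0.1069,0.1715,-4.1387,0.6376,3.0980
26,-2.0578,-2.7726,1.6595,-7.0350,-2.0594,-3.1387,-0.1869,0.0991,0.1673,-5.3611,0.1928,3.0516
27,-2.2123,-2.8122,1.5893,-8.3516,-1.8860,-3.8586,-0.1835,0.0917,0.1661,7.6166,3.7624,2.8653
28,-2.3567,-2.8463,1.5244,-6.0598,-1.5435,-2.5879,-0.1793,0.0853,0.1681,21.9724,7.2640,1.4672
29,-2.4203,-2.8723,1.5041,-0.3387,-1.0804,0.5850,-0.1748,0.0804,0.1703,18.2928,5.8771,-0.6416
30,-2.3850,-2.8886,1.5356,3.8341,-0.5569,2.5427,-0.1717,0.0767,0.1702,13.0815,3.8377,-1.4263
31,-2.2830,-2.8947,1.5948,6.3237,-0.0556,3.3335,-0.1715,0.0738,0.1683,9.4169,2.4219,-1.2043
32,-2.1424,-2.8917,1.6633,7.6999,0.3666,3.4829,-0.1743,0.0711,0.1661,3.6884,1.0317,-0.5135
33,-1.9899,-2.8810,1.7266,7.5146,0.7038,2.8250,-0.1793,0.0680,0.1644,-6.7643,-1.2319,0.6099
34,-1.8674,-2.8654,1.7638,4.7368,0.8588,0.8896,-0.1857,0.0643,0.1630,-13.0828,-2.8074,2.2431
35,-1.8130,-2.8507,1.7602,0.7389,0.5947,-1.2296,-0.1917,0.0605,0.1612,-11.4311,-2.4910,3.5485
36,-1.8298,-2.8445,1.7238,-2.4006,0.0263,-2.3931,-0.1958,0.0568,0.1586,-6.6134,-1.0607,3.8993
37,-1.8950,-2.8489,1.6728,-4.0973,-0.4476,-2.7177,-0.1976,0.0531,0.1564,1.3247,1.2454,3.5715
38,-1.9732,-2.8601,1.6250,-3.7067,-0.6611,-2.0638,-0.1974,0.0493,0.1556,10.7584,3.8329,2.6865
39,-2.0205,-2.8729,1.6006,-1.0433,-0.6118,-0.3806,-0.1962,0.0459,0.1555,13.8695,4.6993,1.4483
40,-2.0101,-2.8827,1.6094,2.0643,-0.3745,1.2491,-0.1951,0.0430,0.1550,11.6520,4.0891,0.6411
41,-1.9462,-2.8870,1.6436,4.2894,-0.0548,2.1413,-0.1954,0.0407,0.1536,7.4913,3.0012,0.5794
42,-1.8503,-2.8851,1.6878,5.2789,0.2450,2.2605,-0.1974,0.0385,0.1517,1.4817,1.6402,1.0963
43,-1.7504,-2.8780,1.7260,4.7030,0.4618,1.5504,-0.2010,0.0360,0.1495,-5.0020,0.1998,2.0442
44,-1.6773,-2.8684,1.7434,2.6171,0.4926,0.1979,-0.2052,0.0331,0.1471,-7.8692,-0.4663,3.1464
45,-1.6504,-2.8607,1.7346,0.0852,0.2706,-1.0685,-0.2090,0.0302,0.1444,-6.4157,-0.0366,3.8924
46,-1.6679,-2.8588,1.7064,-1.8109,-0.0760,-1.7444,-0.2114,0.0273,0.1417,-2.1668,1.2074,4.0521
47,-1.7111,-2.8631,1.6715,-2.4992,-0.3405,-1.7440,-0.2124,0.0243,0.1396,3.8932,2.8951,3.7222
48,-1.7526,-2.8710,1.6441,-1.6520,-0.4418,-1.0078,-0.2123,0.0213,0.1383,8.8063,4.2433,3.0288
49,-1.7661,-2.8792,1.6356,0.2904,-0.3742,0.1487,-0.2118,0.0186,0.1373,9.8448,4.5486,2.3009
50,-1.7404,-2.8848,1.6483,2.2563,-0.1880,1.1097,-0.2117,0.0163,0.1360,7.8978,4.0580,1.9410
51,-1.6822,-2.8862,1.6751,3.5442,0.0383,1.5575,-0.2126,0.0143,0.1341,4.2630,3.1924,2.0496
52,-1.6084,-2.8836,1.7050,3.8282,0.2267,1.4249,-0.2146,0.0124,0.1318,-0.2331,2.2036,2.5363
53,-1.5401,-2.8780,1.7267,3.0030,0.3277,0.7469,-0.2174,0.0103,0.1291,-3.7931,1.4237,3.2544
54,-1.4960,-2.8719,1.7324,1.4202,0.2810,-0.1757,-0.2203,0.0081,0.1262,-4.7028,1.2668,3.9353
55,-1.4839,-2.8681,1.7214,-0.1976,0.0954,-0.9131,-0.2227,0.0058,0.1233,,,
# final theta (rad): -1.4839 -2.8681 1.7214


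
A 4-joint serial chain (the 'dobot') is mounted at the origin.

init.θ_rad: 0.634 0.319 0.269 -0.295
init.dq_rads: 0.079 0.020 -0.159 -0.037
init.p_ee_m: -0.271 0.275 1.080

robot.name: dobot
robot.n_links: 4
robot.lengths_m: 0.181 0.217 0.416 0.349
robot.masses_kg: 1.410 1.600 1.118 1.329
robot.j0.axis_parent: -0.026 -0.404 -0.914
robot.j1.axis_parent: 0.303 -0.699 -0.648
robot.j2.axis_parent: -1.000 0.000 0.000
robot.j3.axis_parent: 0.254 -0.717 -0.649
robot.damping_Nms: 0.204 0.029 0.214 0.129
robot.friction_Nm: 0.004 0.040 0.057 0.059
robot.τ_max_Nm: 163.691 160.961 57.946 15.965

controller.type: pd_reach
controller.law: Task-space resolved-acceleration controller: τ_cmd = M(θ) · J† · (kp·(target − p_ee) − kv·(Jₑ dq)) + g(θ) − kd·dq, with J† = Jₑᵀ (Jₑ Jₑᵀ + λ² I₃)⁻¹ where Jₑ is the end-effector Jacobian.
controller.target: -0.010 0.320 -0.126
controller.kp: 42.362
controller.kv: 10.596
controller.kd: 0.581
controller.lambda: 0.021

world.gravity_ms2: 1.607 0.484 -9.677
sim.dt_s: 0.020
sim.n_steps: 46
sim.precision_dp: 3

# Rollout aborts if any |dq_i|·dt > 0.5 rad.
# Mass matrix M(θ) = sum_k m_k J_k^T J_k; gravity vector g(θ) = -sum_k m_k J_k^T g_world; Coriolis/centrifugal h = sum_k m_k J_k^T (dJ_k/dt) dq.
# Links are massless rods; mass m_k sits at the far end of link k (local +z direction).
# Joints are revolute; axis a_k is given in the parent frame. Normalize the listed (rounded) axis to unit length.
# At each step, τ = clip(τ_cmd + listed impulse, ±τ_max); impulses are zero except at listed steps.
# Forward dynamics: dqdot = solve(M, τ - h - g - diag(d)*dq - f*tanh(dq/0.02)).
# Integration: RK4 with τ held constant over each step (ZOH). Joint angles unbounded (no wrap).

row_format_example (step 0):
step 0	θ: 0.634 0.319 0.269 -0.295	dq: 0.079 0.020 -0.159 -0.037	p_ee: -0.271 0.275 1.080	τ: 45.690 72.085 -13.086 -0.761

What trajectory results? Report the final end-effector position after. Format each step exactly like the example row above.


step 1	θ: 0.602 0.411 0.289 -0.432	dq: -3.133 8.978 2.050 -13.099	p_ee: -0.271 0.275 1.070	τ: 33.401 39.759 -7.838 5.673
step 2	θ: 0.574 0.584 0.317 -0.709	dq: -0.198 8.688 0.958 -14.478	p_ee: -0.274 0.277 1.042	τ: 16.787 13.100 1.773 3.549
step 3	θ: 0.588 0.744 0.325 -0.986	dq: 1.206 7.587 0.034 -13.298	p_ee: -0.283 0.283 1.002	τ: 5.135 -1.273 6.578 1.126
step 4	θ: 0.614 0.888 0.320 -1.238	dq: 1.269 7.024 -0.415 -11.836	p_ee: -0.296 0.295 0.956	τ: -3.554 -9.785 8.473 -0.347
step 5	θ: 0.635 1.025 0.309 -1.462	dq: 0.865 6.666 -0.734 -10.582	p_ee: -0.309 0.310 0.907	τ: -10.235 -15.044 9.274 -0.986
step 6	θ: 0.647 1.155 0.291 -1.663	dq: 0.313 6.309 -1.072 -9.633	p_ee: -0.321 0.329 0.858	τ: -15.386 -18.338 9.690 -1.037
step 7	θ: 0.646 1.278 0.266 -1.848	dq: -0.322 5.956 -1.395 -8.922	p_ee: -0.331 0.350 0.810	τ: -19.293 -20.466 9.970 -0.719
step 8	θ: 0.633 1.394 0.236 -2.021	dq: -0.971 5.575 -1.697 -8.421	p_ee: -0.338 0.370 0.764	τ: -22.376 -21.983 10.202 -0.155
step 9	θ: 0.607 1.501 0.199 -2.186	dq: -1.598 5.144 -1.964 -8.107	p_ee: -0.344 0.391 0.719	τ: -25.134 -23.376 10.453 0.582
step 10	θ: 0.568 1.600 0.158 -2.346	dq: -2.185 4.644 -2.181 -7.975	p_ee: -0.348 0.411 0.677	τ: -27.999 -25.050 10.851 1.445
step 11	θ: 0.519 1.687 0.113 -2.506	dq: -2.731 4.057 -2.319 -8.032	p_ee: -0.350 0.429 0.637	τ: -31.228 -27.290 11.597 2.415
step 12	θ: 0.459 1.761 0.066 -2.668	dq: -3.239 3.374 -2.324 -8.301	p_ee: -0.353 0.446 0.599	τ: -34.766 -30.153 12.959 3.494
step 13	θ: 0.390 1.821 0.021 -2.839	dq: -3.722 2.613 -2.099 -8.811	p_ee: -0.356 0.461 0.562	τ: -37.802 -33.064 15.191 4.708
step 14	θ: 0.311 1.865 -0.016 -3.021	dq: -4.185 1.842 -1.511 -9.565	p_ee: -0.361 0.475 0.528	τ: -36.734 -32.931 17.978 6.076
step 15	θ: 0.224 1.895 -0.036 -3.220	dq: -4.558 1.244 -0.456 -10.342	p_ee: -0.371 0.486 0.496	τ: -14.021 -13.763 16.241 7.480
step 16	θ: 0.133 1.923 -0.034 -3.420	dq: -4.445 1.455 0.573 -9.683	p_ee: -0.385 0.494 0.469	τ: 72.479 64.440 -12.090 7.840
step 17	θ: 0.061 1.978 -0.037 -3.545	dq: -2.702 3.860 -1.112 -2.633	p_ee: -0.403 0.499 0.448	τ: 112.212 100.799 -34.494 3.605
step 18	θ: 0.032 2.083 -0.094 -3.501	dq: -0.079 6.387 -4.570 7.260	p_ee: -0.415 0.500 0.427	τ: 101.565 90.303 -26.507 -2.972
step 19	θ: 0.024 2.266 -0.191 -3.304	dq: -0.283 11.382 -5.088 12.966	p_ee: -0.425 0.501 0.402	τ: 38.398 30.162 6.158 -7.244
step 20	θ: 0.001 2.524 -0.275 -3.043	dq: -1.484 13.782 -3.413 13.775	p_ee: -0.442 0.509 0.363	τ: -44.188 -46.233 29.431 -9.865
step 21	θ: -0.032 2.769 -0.334 -2.803	dq: -1.412 10.295 -2.640 10.551	p_ee: -0.457 0.529 0.309	τ: -56.714 -56.222 28.924 -10.593
step 22	θ: -0.062 2.939 -0.391 -2.635	dq: -1.228 6.421 -3.124 6.343	p_ee: -0.461 0.555 0.251	τ: -51.166 -49.982 25.114 -9.427
step 23	θ: -0.079 3.031 -0.461 -2.545	dq: -0.417 2.838 -3.857 2.610	p_ee: -0.453 0.579 0.197	τ: -43.750 -41.616 21.750 -7.272
step 24	θ: -0.081 3.063 -0.544 -2.523	dq: 0.245 0.331 -4.468 -0.460	p_ee: -0.437 0.597 0.149	τ: -36.815 -33.844 19.517 -4.886
step 25	θ: -0.072 3.053 -0.637 -2.554	dq: 0.537 -1.145 -4.839 -2.649	p_ee: -0.417 0.606 0.106	τ: -31.184 -27.734 18.238 -2.890
step 26	θ: -0.060 3.021 -0.735 -2.620	dq: 0.580 -1.970 -4.956 -4.084	p_ee: -0.396 0.609 0.068	τ: -26.813 -23.189 17.493 -1.373
step 27	θ: -0.048 2.976 -0.833 -2.710	dq: 0.476 -2.410 -4.859 -4.990	p_ee: -0.376 0.607 0.034	τ: -23.301 -19.713 16.978 -0.234
step 28	θ: -0.039 2.925 -0.927 -2.814	dq: 0.280 -2.615 -4.601 -5.571	p_ee: -0.357 0.600 0.003	τ: -20.323 -16.883 16.512 0.662
step 29	θ: -0.035 2.872 -1.015 -2.928	dq: 0.018 -2.661 -4.224 -5.958	p_ee: -0.339 0.591 -0.026	τ: -17.604 -14.300 15.971 1.415
step 30	θ: -0.036 2.818 -1.095 -3.048	dq: -0.306 -2.569 -3.760 -6.206	p_ee: -0.325 0.579 -0.053	τ: -14.634 -11.224 15.151 2.064
step 31	θ: -0.045 2.769 -1.165 -3.172	dq: -0.711 -2.292 -3.246 -6.256	p_ee: -0.313 0.565 -0.078	τ: -10.057 -5.795 13.414 2.565
step 32	θ: -0.064 2.729 -1.225 -3.291	dq: -1.196 -1.709 -2.773 -5.783	p_ee: -0.303 0.551 -0.101	τ: -1.823 4.628 9.412 2.682
step 33	θ: -0.092 2.705 -1.278 -3.389	dq: -1.593 -0.722 -2.551 -4.059	p_ee: -0.296 0.537 -0.121	τ: 7.089 15.689 3.940 1.919
step 34	θ: -0.125 2.702 -1.330 -3.441	dq: -1.688 0.450 -2.707 -1.111	p_ee: -0.290 0.522 -0.139	τ: 9.523 18.064 1.310 0.313
step 35	θ: -0.161 2.723 -1.387 -3.440	dq: -1.916 1.606 -2.983 1.232	p_ee: -0.284 0.508 -0.154	τ: 6.699 13.601 1.904 -0.912
step 36	θ: -0.204 2.764 -1.448 -3.405	dq: -2.268 2.475 -3.143 2.314	p_ee: -0.275 0.495 -0.167	τ: 2.135 7.010 3.777 -1.356
step 37	θ: -0.252 2.818 -1.511 -3.359	dq: -2.468 2.836 -3.150 2.390	p_ee: -0.262 0.483 -0.179	τ: -2.147 1.003 5.592 -1.221
step 38	θ: -0.302 2.874 -1.573 -3.318	dq: -2.408 2.701 -3.042 1.849	p_ee: -0.248 0.473 -0.190	τ: -5.080 -2.926 6.655 -0.776
step 39	θ: -0.348 2.924 -1.633 -3.288	dq: -2.160 2.277 -2.870 1.097	p_ee: -0.231 0.464 -0.200	τ: -6.640 -4.786 6.950 -0.269
step 40	θ: -0.388 2.965 -1.688 -3.274	dq: -1.874 1.795 -2.683 0.400	p_ee: -0.214 0.456 -0.208	τ: -7.231 -5.287 6.739 0.149
step 41	θ: -0.424 2.996 -1.740 -3.271	dq: -1.636 1.386 -2.506 -0.105	p_ee: -0.197 0.449 -0.215	τ: -7.229 -5.047 6.246 0.406
step 42	θ: -0.455 3.021 -1.789 -3.275	dq: -1.460 1.099 -2.350 -0.349	p_ee: -0.180 0.442 -0.221	τ: -6.897 -4.458 5.610 0.458
step 43	θ: -0.483 3.041 -1.835 -3.284	dq: -1.382 0.913 -2.228 -0.492	p_ee: -0.165 0.435 -0.226	τ: -6.431 -3.824 4.958 0.445
step 44	θ: -0.510 3.058 -1.878 -3.294	dq: -1.348 0.793 -2.127 -0.545	p_ee: -0.150 0.428 -0.230	τ: -5.938 -3.221 4.321 0.377
step 45	θ: -0.537 3.074 -1.920 -3.305	dq: -1.340 0.715 -2.042 -0.542	p_ee: -0.137 0.421 -0.233	τ: -5.468 -2.692 3.722 0.280
step 46	θ: -0.564 3.087 -1.960 -3.315	dq: -1.345 0.663 -1.969 -0.513	p_ee: -0.124 0.415 -0.235
final p_ee position (m): -0.124 0.415 -0.235
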